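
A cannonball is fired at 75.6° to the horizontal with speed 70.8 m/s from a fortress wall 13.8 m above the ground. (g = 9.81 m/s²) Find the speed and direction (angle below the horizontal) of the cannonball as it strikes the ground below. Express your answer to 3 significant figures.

72.7 m/s at 76.0° below the horizontal

v_x = 70.8 cos 75.6° = 17.61 m/s (constant).
|v_y| at impact = √((68.58)² + 2×9.81×13.8) = 70.53 m/s.
Speed = √(17.61² + 70.53²) = 72.7 m/s; angle = arctan(70.53/17.61) = 76.0° below horizontal.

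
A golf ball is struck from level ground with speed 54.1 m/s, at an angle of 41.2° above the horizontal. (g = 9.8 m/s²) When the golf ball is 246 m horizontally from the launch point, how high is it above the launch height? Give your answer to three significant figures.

36.4 m

v_x = 54.1 cos 41.2° = 40.71 m/s, v_y0 = 54.1 sin 41.2° = 35.64 m/s.
Time to reach x = 246 m: t = x / v_x = 246 / 40.71 = 6.043 s.
y = v_y0 t − ½ g t² = 35.64×6.043 − 4.900×6.043² = 36.4 m.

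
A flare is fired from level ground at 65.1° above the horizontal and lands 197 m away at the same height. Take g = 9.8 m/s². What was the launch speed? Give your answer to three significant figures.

On level ground, R = v₀² sin(2θ) / g, so v₀ = √(R g / sin 2θ).
sin(2 × 65.1°) = 0.7638.
v₀ = √(197 × 9.8 / 0.7638) = √2528 = 50.3 m/s.

50.3 m/s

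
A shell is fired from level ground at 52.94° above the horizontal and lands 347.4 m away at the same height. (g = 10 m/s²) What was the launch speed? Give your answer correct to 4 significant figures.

60.10 m/s

On level ground, R = v₀² sin(2θ) / g, so v₀ = √(R g / sin 2θ).
sin(2 × 52.94°) = 0.9618.
v₀ = √(347.4 × 10 / 0.9618) = √3612.0 = 60.10 m/s.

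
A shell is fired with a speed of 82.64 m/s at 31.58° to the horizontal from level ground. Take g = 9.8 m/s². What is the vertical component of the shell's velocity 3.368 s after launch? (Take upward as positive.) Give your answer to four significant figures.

Initial vertical component: v_y0 = 82.64 sin 31.58° = 43.278 m/s.
v_y(t) = v_y0 − g t = 43.278 − 9.8 × 3.368 = 10.27 m/s.

10.27 m/s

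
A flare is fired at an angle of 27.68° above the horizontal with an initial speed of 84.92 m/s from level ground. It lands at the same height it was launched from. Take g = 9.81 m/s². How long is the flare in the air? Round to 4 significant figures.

8.042 s

Vertical component: v_y = 84.92 sin 27.68° = 39.448 m/s.
For a projectile landing at launch height, time of flight is t = 2 v_y / g = 2 × 39.448 / 9.81 = 8.042 s.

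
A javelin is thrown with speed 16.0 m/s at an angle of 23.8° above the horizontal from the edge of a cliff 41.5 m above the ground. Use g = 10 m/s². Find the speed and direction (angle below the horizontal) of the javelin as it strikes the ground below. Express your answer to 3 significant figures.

33.0 m/s at 63.6° below the horizontal

v_x = 16.0 cos 23.8° = 14.64 m/s (constant).
|v_y| at impact = √((6.457)² + 2×10×41.5) = 29.52 m/s.
Speed = √(14.64² + 29.52²) = 33.0 m/s; angle = arctan(29.52/14.64) = 63.6° below horizontal.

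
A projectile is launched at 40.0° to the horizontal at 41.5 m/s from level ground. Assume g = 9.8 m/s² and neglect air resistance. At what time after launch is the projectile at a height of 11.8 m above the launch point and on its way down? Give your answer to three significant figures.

v_y0 = 41.5 sin 40.0° = 26.68 m/s.
Set y = v_y0 t − ½ g t² = 11.8: 4.900 t² − 26.68 t + 11.8 = 0.
t = [26.68 ± √(711.8 − 231.3)] / 9.8 = (26.68 ± 21.92) / 9.8, giving t = 0.486 s or t = 4.96 s.
On the way down corresponds to the larger root: t = 4.96 s.

4.96 s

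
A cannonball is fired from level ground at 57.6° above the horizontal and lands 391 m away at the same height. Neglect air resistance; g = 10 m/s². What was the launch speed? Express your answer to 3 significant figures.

On level ground, R = v₀² sin(2θ) / g, so v₀ = √(R g / sin 2θ).
sin(2 × 57.6°) = 0.9048.
v₀ = √(391 × 10 / 0.9048) = √4321 = 65.7 m/s.

65.7 m/s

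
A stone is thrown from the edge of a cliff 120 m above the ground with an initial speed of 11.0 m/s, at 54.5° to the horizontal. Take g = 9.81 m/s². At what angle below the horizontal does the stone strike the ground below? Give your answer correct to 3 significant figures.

v_x = 11.0 cos 54.5° = 6.388 m/s.
At impact |v_y| = √(v_y0² + 2 g h) = √(8.955² + 2×9.81×120) = 49.34 m/s.
Angle below horizontal = arctan(|v_y| / v_x) = arctan(49.34 / 6.388) = 82.6°.

82.6°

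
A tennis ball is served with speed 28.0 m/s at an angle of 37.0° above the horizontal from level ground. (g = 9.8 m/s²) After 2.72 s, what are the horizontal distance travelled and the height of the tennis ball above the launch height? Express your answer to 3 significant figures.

x = 60.8 m, y = 9.58 m

v_x = 28.0 cos 37.0° = 22.36 m/s; v_y0 = 28.0 sin 37.0° = 16.85 m/s.
x = v_x t = 22.36 × 2.72 = 60.8 m.
y = v_y0 t − ½ g t² = 16.85×2.72 − 4.900×2.72² = 9.58 m.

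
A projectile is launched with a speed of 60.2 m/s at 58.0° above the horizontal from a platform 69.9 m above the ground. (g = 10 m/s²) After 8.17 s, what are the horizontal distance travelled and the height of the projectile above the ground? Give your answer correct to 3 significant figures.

v_x = 60.2 cos 58.0° = 31.90 m/s; v_y0 = 60.2 sin 58.0° = 51.05 m/s.
x = v_x t = 31.90 × 8.17 = 261 m.
y = 69.9 + v_y0 t − ½ g t² = 153 m.

x = 261 m, y = 153 m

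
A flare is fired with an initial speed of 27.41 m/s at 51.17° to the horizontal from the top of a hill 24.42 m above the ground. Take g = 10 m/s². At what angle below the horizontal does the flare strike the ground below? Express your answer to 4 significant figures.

v_x = 27.41 cos 51.17° = 17.186 m/s.
At impact |v_y| = √(v_y0² + 2 g h) = √(21.353² + 2×10×24.42) = 30.730 m/s.
Angle below horizontal = arctan(|v_y| / v_x) = arctan(30.730 / 17.186) = 60.78°.

60.78°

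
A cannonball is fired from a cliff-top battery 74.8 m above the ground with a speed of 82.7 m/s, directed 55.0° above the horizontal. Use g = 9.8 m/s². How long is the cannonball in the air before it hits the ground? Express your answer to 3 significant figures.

14.9 s

Vertical component: v_y = 82.7 sin 55.0° = 67.74 m/s.
Taking up as positive with launch at y = 74.8 m, landing at y = 0: 0 = 74.8 + 67.74 t − ½(9.8) t².
Solving 4.900 t² − 67.74 t − 74.8 = 0 gives t = [67.74 + √(67.74² + 4·4.900·74.8)] / 9.800 = 14.9 s.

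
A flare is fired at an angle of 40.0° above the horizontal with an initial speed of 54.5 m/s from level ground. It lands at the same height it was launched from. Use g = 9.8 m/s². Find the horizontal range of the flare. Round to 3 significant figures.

Components: v_x = 54.5 cos 40.0° = 41.75 m/s, v_y = 54.5 sin 40.0° = 35.03 m/s.
Time of flight (same landing height): t = 2 v_y / g = 2 × 35.03 / 9.8 = 7.149 s.
Range: R = v_x · t = 41.75 × 7.149 = 298 m.

298 m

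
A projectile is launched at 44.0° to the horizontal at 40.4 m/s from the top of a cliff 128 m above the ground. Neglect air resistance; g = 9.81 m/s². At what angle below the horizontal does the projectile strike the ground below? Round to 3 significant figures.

v_x = 40.4 cos 44.0° = 29.06 m/s.
At impact |v_y| = √(v_y0² + 2 g h) = √(28.06² + 2×9.81×128) = 57.43 m/s.
Angle below horizontal = arctan(|v_y| / v_x) = arctan(57.43 / 29.06) = 63.2°.

63.2°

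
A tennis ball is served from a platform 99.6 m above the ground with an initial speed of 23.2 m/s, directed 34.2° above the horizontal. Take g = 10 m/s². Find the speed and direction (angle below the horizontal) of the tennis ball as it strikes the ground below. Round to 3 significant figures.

50.3 m/s at 67.6° below the horizontal

v_x = 23.2 cos 34.2° = 19.19 m/s (constant).
|v_y| at impact = √((13.04)² + 2×10×99.6) = 46.50 m/s.
Speed = √(19.19² + 46.50²) = 50.3 m/s; angle = arctan(46.50/19.19) = 67.6° below horizontal.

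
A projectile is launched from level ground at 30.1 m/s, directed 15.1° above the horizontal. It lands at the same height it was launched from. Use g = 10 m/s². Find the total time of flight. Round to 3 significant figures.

Vertical component: v_y = 30.1 sin 15.1° = 7.841 m/s.
For a projectile landing at launch height, time of flight is t = 2 v_y / g = 2 × 7.841 / 10 = 1.57 s.

1.57 s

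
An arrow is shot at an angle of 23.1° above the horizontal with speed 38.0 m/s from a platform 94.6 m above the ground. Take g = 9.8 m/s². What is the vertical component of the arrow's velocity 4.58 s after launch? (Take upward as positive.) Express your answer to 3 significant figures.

-30.0 m/s

Initial vertical component: v_y0 = 38.0 sin 23.1° = 14.91 m/s.
v_y(t) = v_y0 − g t = 14.91 − 9.8 × 4.58 = -30.0 m/s.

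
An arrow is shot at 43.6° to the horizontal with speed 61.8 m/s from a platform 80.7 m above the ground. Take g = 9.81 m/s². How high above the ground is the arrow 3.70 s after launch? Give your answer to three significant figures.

171 m

v_y0 = 61.8 sin 43.6° = 42.62 m/s.
y(t) = 80.7 + v_y0 t − ½ g t² = 80.7 + 42.62×3.70 − ½×9.81×3.70² = 171 m.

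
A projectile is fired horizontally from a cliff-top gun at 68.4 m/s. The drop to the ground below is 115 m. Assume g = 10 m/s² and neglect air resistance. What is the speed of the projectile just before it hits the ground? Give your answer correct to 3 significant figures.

Fall time: t = √(2 × 115 / 10) = 4.796 s.
At impact: v_x = 68.4 m/s (unchanged), v_y = g t = 10 × 4.796 = 47.96 m/s.
Speed = √(v_x² + v_y²) = √(4679 + 2300) = 83.5 m/s.

83.5 m/s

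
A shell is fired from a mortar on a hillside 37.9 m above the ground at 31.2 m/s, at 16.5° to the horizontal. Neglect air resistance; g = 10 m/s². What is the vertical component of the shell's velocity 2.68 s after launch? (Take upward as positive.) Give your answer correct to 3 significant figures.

-17.9 m/s

Initial vertical component: v_y0 = 31.2 sin 16.5° = 8.861 m/s.
v_y(t) = v_y0 − g t = 8.861 − 10 × 2.68 = -17.9 m/s.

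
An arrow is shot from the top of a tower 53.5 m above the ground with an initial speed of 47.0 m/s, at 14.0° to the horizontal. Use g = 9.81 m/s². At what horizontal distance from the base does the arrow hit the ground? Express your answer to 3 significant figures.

212 m

Components: v_x = 47.0 cos 14.0° = 45.60 m/s, v_y = 47.0 sin 14.0° = 11.37 m/s.
Vertical: 0 = 53.5 + 11.37 t − ½(9.81) t² ⇒ 4.905 t² − 11.37 t − 53.5 = 0.
t = [11.37 + √(129.3 + 1050)] / 9.810 = 4.660 s.
Horizontal: R = v_x · t = 45.60 × 4.660 = 212 m.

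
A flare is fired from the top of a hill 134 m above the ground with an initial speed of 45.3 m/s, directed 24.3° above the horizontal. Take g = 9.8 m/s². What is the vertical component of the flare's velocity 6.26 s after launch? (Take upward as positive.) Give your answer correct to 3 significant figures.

Initial vertical component: v_y0 = 45.3 sin 24.3° = 18.64 m/s.
v_y(t) = v_y0 − g t = 18.64 − 9.8 × 6.26 = -42.7 m/s.

-42.7 m/s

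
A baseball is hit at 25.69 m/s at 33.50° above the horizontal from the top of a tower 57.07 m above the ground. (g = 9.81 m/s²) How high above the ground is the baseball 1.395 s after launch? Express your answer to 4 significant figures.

v_y0 = 25.69 sin 33.50° = 14.179 m/s.
y(t) = 57.07 + v_y0 t − ½ g t² = 57.07 + 14.179×1.395 − ½×9.81×1.395² = 67.30 m.

67.30 m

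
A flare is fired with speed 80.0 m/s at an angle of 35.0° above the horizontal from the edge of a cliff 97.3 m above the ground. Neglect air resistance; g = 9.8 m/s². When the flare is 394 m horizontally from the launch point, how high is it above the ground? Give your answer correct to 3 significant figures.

196 m

v_x = 80.0 cos 35.0° = 65.53 m/s, v_y0 = 80.0 sin 35.0° = 45.89 m/s.
Time to reach x = 394 m: t = x / v_x = 394 / 65.53 = 6.013 s.
y = 97.3 + v_y0 t − ½ g t² = 97.3 + 45.89×6.013 − 4.900×6.013² = 196 m.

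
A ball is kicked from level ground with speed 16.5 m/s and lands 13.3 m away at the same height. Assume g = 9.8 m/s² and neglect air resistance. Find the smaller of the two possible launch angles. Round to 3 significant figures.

14.3°

Level-ground range: R = v₀² sin(2θ)/g ⇒ sin 2θ = R g / v₀² = 13.3×9.8/16.5² = 0.4788.
2θ = arcsin(0.4788) = 28.61° or 180° − 28.61° = 151.39°.
So θ = 14.3° or θ = 75.7°.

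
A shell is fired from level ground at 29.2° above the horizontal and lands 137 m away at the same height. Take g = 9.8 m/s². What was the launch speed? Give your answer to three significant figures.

On level ground, R = v₀² sin(2θ) / g, so v₀ = √(R g / sin 2θ).
sin(2 × 29.2°) = 0.8517.
v₀ = √(137 × 9.8 / 0.8517) = √1576 = 39.7 m/s.

39.7 m/s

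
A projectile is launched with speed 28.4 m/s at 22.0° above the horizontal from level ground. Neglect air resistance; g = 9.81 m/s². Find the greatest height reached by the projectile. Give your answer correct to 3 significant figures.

Vertical component of launch velocity: v_y = 28.4 sin 22.0° = 10.64 m/s.
At the highest point the vertical velocity is zero, so v_y² = 2 g h_max.
h_max = (10.64)² / (2 × 9.81) = 113.2 / 19.62 = 5.77 m.

5.77 m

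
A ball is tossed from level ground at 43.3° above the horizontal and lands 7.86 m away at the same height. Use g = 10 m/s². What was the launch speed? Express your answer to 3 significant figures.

8.87 m/s

On level ground, R = v₀² sin(2θ) / g, so v₀ = √(R g / sin 2θ).
sin(2 × 43.3°) = 0.9982.
v₀ = √(7.86 × 10 / 0.9982) = √78.74 = 8.87 m/s.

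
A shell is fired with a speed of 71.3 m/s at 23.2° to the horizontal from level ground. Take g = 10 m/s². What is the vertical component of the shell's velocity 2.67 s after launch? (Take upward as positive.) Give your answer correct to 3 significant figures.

Initial vertical component: v_y0 = 71.3 sin 23.2° = 28.09 m/s.
v_y(t) = v_y0 − g t = 28.09 − 10 × 2.67 = 1.39 m/s.

1.39 m/s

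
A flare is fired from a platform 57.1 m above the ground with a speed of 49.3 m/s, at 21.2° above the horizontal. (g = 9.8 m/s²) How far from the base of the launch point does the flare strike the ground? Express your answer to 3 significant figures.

Components: v_x = 49.3 cos 21.2° = 45.96 m/s, v_y = 49.3 sin 21.2° = 17.83 m/s.
Vertical: 0 = 57.1 + 17.83 t − ½(9.8) t² ⇒ 4.900 t² − 17.83 t − 57.1 = 0.
t = [17.83 + √(317.9 + 1119)] / 9.800 = 5.687 s.
Horizontal: R = v_x · t = 45.96 × 5.687 = 261 m.

261 m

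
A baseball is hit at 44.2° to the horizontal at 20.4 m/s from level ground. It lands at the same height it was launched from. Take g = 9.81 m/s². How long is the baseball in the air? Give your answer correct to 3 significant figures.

Vertical component: v_y = 20.4 sin 44.2° = 14.22 m/s.
For a projectile landing at launch height, time of flight is t = 2 v_y / g = 2 × 14.22 / 9.81 = 2.90 s.

2.90 s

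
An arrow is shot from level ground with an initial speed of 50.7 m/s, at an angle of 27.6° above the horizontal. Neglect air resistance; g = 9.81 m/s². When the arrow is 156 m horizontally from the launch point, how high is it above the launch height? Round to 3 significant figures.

22.4 m

v_x = 50.7 cos 27.6° = 44.93 m/s, v_y0 = 50.7 sin 27.6° = 23.49 m/s.
Time to reach x = 156 m: t = x / v_x = 156 / 44.93 = 3.472 s.
y = v_y0 t − ½ g t² = 23.49×3.472 − 4.905×3.472² = 22.4 m.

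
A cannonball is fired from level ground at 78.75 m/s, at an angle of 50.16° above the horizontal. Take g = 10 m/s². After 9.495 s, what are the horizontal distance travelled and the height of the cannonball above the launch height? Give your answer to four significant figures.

v_x = 78.75 cos 50.16° = 50.451 m/s; v_y0 = 78.75 sin 50.16° = 60.467 m/s.
x = v_x t = 50.451 × 9.495 = 479.0 m.
y = v_y0 t − ½ g t² = 60.467×9.495 − 5.000×9.495² = 123.4 m.

x = 479.0 m, y = 123.4 m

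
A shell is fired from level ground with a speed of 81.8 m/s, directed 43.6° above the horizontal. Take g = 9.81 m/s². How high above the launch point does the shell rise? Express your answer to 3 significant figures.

162 m

Vertical component of launch velocity: v_y = 81.8 sin 43.6° = 56.41 m/s.
At the highest point the vertical velocity is zero, so v_y² = 2 g h_max.
h_max = (56.41)² / (2 × 9.81) = 3182 / 19.62 = 162 m.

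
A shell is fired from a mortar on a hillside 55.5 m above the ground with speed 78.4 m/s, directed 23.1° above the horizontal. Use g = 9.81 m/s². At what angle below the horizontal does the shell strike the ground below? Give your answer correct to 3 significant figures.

v_x = 78.4 cos 23.1° = 72.11 m/s.
At impact |v_y| = √(v_y0² + 2 g h) = √(30.76² + 2×9.81×55.5) = 45.11 m/s.
Angle below horizontal = arctan(|v_y| / v_x) = arctan(45.11 / 72.11) = 32.0°.

32.0°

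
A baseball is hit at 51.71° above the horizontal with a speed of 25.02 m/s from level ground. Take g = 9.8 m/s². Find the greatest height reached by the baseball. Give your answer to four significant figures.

Vertical component of launch velocity: v_y = 25.02 sin 51.71° = 19.638 m/s.
At the highest point the vertical velocity is zero, so v_y² = 2 g h_max.
h_max = (19.638)² / (2 × 9.8) = 385.65 / 19.60 = 19.68 m.

19.68 m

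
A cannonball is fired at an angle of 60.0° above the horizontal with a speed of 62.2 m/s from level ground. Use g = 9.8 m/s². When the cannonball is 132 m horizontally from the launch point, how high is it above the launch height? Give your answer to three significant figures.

140 m

v_x = 62.2 cos 60.0° = 31.10 m/s, v_y0 = 62.2 sin 60.0° = 53.87 m/s.
Time to reach x = 132 m: t = x / v_x = 132 / 31.10 = 4.244 s.
y = v_y0 t − ½ g t² = 53.87×4.244 − 4.900×4.244² = 140 m.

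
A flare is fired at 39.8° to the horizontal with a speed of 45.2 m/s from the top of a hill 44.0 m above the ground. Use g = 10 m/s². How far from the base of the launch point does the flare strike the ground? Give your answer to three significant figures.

244 m

Components: v_x = 45.2 cos 39.8° = 34.73 m/s, v_y = 45.2 sin 39.8° = 28.93 m/s.
Vertical: 0 = 44.0 + 28.93 t − ½(10) t² ⇒ 5.000 t² − 28.93 t − 44.0 = 0.
t = [28.93 + √(836.9 + 880.0)] / 10.00 = 7.037 s.
Horizontal: R = v_x · t = 34.73 × 7.037 = 244 m.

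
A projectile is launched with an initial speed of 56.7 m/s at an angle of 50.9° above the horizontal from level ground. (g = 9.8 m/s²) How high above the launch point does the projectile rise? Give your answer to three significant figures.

98.8 m

Vertical component of launch velocity: v_y = 56.7 sin 50.9° = 44.00 m/s.
At the highest point the vertical velocity is zero, so v_y² = 2 g h_max.
h_max = (44.00)² / (2 × 9.8) = 1936 / 19.60 = 98.8 m.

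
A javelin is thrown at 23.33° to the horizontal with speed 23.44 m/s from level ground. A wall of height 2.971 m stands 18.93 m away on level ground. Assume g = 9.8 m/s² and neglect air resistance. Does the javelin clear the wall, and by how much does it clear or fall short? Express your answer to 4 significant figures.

Yes — it clears the wall by 1.403 m.

v_x = 23.44 cos 23.33° = 21.524 m/s; v_y0 = 23.44 sin 23.33° = 9.2829 m/s.
Time to reach the wall: t = 18.93 / 21.524 = 0.87948 s.
Height at that point: y = 9.2829×0.87948 − 4.900×0.87948² = 4.3740 m.
That is 4.3740 − 2.971 = 1.403 m above the top of the wall, so the javelin clears it.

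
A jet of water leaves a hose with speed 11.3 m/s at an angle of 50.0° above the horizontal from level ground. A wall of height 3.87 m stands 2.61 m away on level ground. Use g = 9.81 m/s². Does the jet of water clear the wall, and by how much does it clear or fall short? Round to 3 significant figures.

No — it falls 1.39 m short of clearing the wall.

v_x = 11.3 cos 50.0° = 7.263 m/s; v_y0 = 11.3 sin 50.0° = 8.656 m/s.
Time to reach the wall: t = 2.61 / 7.263 = 0.3594 s.
Height at that point: y = 8.656×0.3594 − 4.905×0.3594² = 2.477 m.
That is 3.87 − 2.477 = 1.39 m below the top of the wall, so the jet of water does not clear it.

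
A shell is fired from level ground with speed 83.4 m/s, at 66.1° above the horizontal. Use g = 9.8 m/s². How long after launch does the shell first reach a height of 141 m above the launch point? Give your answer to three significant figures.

v_y0 = 83.4 sin 66.1° = 76.25 m/s.
Set y = v_y0 t − ½ g t² = 141: 4.900 t² − 76.25 t + 141 = 0.
t = [76.25 ± √(5814 − 2764)] / 9.8 = (76.25 ± 55.23) / 9.8, giving t = 2.14 s or t = 13.4 s.
The shell is on the way up at the first time, so t = 2.14 s.

2.14 s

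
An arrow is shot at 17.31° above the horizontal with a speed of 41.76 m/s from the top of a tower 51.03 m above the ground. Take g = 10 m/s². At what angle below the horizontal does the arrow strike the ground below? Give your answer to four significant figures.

v_x = 41.76 cos 17.31° = 39.869 m/s.
At impact |v_y| = √(v_y0² + 2 g h) = √(12.425² + 2×10×51.03) = 34.278 m/s.
Angle below horizontal = arctan(|v_y| / v_x) = arctan(34.278 / 39.869) = 40.69°.

40.69°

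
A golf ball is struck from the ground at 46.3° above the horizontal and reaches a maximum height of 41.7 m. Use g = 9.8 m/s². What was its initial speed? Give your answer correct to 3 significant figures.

At maximum height v_y = 0, so (v₀ sin θ)² = 2 g H.
v₀ sin 46.3° = √(2 × 9.8 × 41.7) = 28.59 m/s.
v₀ = 28.59 / sin 46.3° = 28.59 / 0.7230 = 39.5 m/s.

39.5 m/s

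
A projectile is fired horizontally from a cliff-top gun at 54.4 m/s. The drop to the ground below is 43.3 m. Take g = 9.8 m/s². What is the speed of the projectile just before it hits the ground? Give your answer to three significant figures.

Fall time: t = √(2 × 43.3 / 9.8) = 2.973 s.
At impact: v_x = 54.4 m/s (unchanged), v_y = g t = 9.8 × 2.973 = 29.14 m/s.
Speed = √(v_x² + v_y²) = √(2959 + 849.1) = 61.7 m/s.

61.7 m/s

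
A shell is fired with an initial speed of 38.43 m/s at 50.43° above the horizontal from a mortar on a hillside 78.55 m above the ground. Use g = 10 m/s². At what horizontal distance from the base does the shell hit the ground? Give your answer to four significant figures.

193.7 m

Components: v_x = 38.43 cos 50.43° = 24.481 m/s, v_y = 38.43 sin 50.43° = 29.624 m/s.
Vertical: 0 = 78.55 + 29.624 t − ½(10) t² ⇒ 5.000 t² − 29.624 t − 78.55 = 0.
t = [29.624 + √(877.58 + 1571.0)] / 10.00 = 7.9107 s.
Horizontal: R = v_x · t = 24.481 × 7.9107 = 193.7 m.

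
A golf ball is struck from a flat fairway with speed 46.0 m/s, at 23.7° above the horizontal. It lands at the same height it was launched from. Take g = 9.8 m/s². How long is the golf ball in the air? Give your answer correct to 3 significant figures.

Vertical component: v_y = 46.0 sin 23.7° = 18.49 m/s.
For a projectile landing at launch height, time of flight is t = 2 v_y / g = 2 × 18.49 / 9.8 = 3.77 s.

3.77 s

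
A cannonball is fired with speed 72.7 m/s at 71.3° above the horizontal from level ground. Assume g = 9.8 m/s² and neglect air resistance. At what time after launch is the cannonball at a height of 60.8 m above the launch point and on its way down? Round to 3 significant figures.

13.1 s

v_y0 = 72.7 sin 71.3° = 68.86 m/s.
Set y = v_y0 t − ½ g t² = 60.8: 4.900 t² − 68.86 t + 60.8 = 0.
t = [68.86 ± √(4742 − 1192)] / 9.8 = (68.86 ± 59.58) / 9.8, giving t = 0.947 s or t = 13.1 s.
On the way down corresponds to the larger root: t = 13.1 s.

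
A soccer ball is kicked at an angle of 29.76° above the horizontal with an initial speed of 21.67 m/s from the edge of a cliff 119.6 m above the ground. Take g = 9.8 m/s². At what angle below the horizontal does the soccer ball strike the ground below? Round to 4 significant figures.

69.23°

v_x = 21.67 cos 29.76° = 18.812 m/s.
At impact |v_y| = √(v_y0² + 2 g h) = √(10.756² + 2×9.8×119.6) = 49.597 m/s.
Angle below horizontal = arctan(|v_y| / v_x) = arctan(49.597 / 18.812) = 69.23°.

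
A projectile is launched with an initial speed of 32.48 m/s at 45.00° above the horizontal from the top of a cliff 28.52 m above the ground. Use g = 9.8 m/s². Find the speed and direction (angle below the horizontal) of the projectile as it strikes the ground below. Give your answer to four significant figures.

v_x = 32.48 cos 45.00° = 22.967 m/s (constant).
|v_y| at impact = √((22.967)² + 2×9.8×28.52) = 32.962 m/s.
Speed = √(22.967² + 32.962²) = 40.17 m/s; angle = arctan(32.962/22.967) = 55.13° below horizontal.

40.17 m/s at 55.13° below the horizontal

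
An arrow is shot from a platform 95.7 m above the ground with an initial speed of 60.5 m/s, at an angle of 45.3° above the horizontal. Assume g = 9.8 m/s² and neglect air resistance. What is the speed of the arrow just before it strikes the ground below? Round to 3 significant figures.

74.4 m/s

v_x = 60.5 cos 45.3° = 42.56 m/s is unchanged throughout.
For the vertical component, v_y² = v_y0² + 2 g h = (43.00)² + 2×9.8×95.7 = 3725, so |v_y| = 61.03 m/s.
Impact speed = √(v_x² + v_y²) = √(1811 + 3725) = 74.4 m/s.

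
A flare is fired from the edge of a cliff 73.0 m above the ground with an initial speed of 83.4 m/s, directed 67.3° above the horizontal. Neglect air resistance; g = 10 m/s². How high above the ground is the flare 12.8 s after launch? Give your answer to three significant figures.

v_y0 = 83.4 sin 67.3° = 76.94 m/s.
y(t) = 73.0 + v_y0 t − ½ g t² = 73.0 + 76.94×12.8 − ½×10×12.8² = 239 m.

239 m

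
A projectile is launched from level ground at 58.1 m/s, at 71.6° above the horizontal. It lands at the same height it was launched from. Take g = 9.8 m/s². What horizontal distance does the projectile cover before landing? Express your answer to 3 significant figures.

206 m

For level ground, R = v₀² sin(2θ) / g.
sin(2 × 71.6°) = sin 143.2° = 0.5990.
R = (58.1)² × 0.5990 / 9.8 = 206 m.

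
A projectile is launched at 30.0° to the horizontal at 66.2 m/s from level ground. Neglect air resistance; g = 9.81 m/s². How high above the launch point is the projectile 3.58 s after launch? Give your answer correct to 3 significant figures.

v_y0 = 66.2 sin 30.0° = 33.10 m/s.
y(t) = v_y0 t − ½ g t² = 33.10×3.58 − 4.905×3.58² = 55.6 m.

55.6 m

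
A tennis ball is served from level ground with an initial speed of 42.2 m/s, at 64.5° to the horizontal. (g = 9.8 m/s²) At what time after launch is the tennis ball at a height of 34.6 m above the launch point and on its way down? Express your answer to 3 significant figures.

6.72 s

v_y0 = 42.2 sin 64.5° = 38.09 m/s.
Set y = v_y0 t − ½ g t² = 34.6: 4.900 t² − 38.09 t + 34.6 = 0.
t = [38.09 ± √(1451 − 678.2)] / 9.8 = (38.09 ± 27.80) / 9.8, giving t = 1.05 s or t = 6.72 s.
On the way down corresponds to the larger root: t = 6.72 s.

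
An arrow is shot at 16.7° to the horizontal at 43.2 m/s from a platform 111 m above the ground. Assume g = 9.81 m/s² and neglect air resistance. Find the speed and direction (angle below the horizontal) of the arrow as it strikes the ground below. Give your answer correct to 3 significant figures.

v_x = 43.2 cos 16.7° = 41.38 m/s (constant).
|v_y| at impact = √((12.41)² + 2×9.81×111) = 48.29 m/s.
Speed = √(41.38² + 48.29²) = 63.6 m/s; angle = arctan(48.29/41.38) = 49.4° below horizontal.

63.6 m/s at 49.4° below the horizontal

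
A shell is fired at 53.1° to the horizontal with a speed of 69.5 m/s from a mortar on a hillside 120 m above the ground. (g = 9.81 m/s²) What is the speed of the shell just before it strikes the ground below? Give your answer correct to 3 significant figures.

v_x = 69.5 cos 53.1° = 41.73 m/s is unchanged throughout.
For the vertical component, v_y² = v_y0² + 2 g h = (55.58)² + 2×9.81×120 = 5444, so |v_y| = 73.78 m/s.
Impact speed = √(v_x² + v_y²) = √(1741 + 5444) = 84.8 m/s.

84.8 m/s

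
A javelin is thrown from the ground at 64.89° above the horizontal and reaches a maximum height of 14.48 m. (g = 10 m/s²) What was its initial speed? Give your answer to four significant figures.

At maximum height v_y = 0, so (v₀ sin θ)² = 2 g H.
v₀ sin 64.89° = √(2 × 10 × 14.48) = 17.018 m/s.
v₀ = 17.018 / sin 64.89° = 17.018 / 0.9055 = 18.79 m/s.

18.79 m/s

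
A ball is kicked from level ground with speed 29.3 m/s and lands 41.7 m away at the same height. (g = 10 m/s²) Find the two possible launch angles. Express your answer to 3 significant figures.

Level-ground range: R = v₀² sin(2θ)/g ⇒ sin 2θ = R g / v₀² = 41.7×10/29.3² = 0.4857.
2θ = arcsin(0.4857) = 29.06° or 180° − 29.06° = 150.94°.
So θ = 14.5° or θ = 75.5°.

14.5° and 75.5°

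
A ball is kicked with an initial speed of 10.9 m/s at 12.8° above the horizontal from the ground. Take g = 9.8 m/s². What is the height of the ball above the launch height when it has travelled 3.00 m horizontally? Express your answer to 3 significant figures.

v_x = 10.9 cos 12.8° = 10.63 m/s, v_y0 = 10.9 sin 12.8° = 2.415 m/s.
Time to reach x = 3.00 m: t = x / v_x = 3.00 / 10.63 = 0.2822 s.
y = v_y0 t − ½ g t² = 2.415×0.2822 − 4.900×0.2822² = 0.291 m.

0.291 m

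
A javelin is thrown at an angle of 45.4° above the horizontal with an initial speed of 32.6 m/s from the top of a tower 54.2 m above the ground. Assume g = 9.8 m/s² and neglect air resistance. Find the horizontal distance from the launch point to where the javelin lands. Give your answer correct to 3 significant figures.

148 m

Components: v_x = 32.6 cos 45.4° = 22.89 m/s, v_y = 32.6 sin 45.4° = 23.21 m/s.
Vertical: 0 = 54.2 + 23.21 t − ½(9.8) t² ⇒ 4.900 t² − 23.21 t − 54.2 = 0.
t = [23.21 + √(538.7 + 1062)] / 9.800 = 6.451 s.
Horizontal: R = v_x · t = 22.89 × 6.451 = 148 m.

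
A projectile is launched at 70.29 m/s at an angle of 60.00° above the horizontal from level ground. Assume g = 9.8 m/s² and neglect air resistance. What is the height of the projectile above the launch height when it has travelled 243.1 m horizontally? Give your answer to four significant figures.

v_x = 70.29 cos 60.00° = 35.145 m/s, v_y0 = 70.29 sin 60.00° = 60.873 m/s.
Time to reach x = 243.1 m: t = x / v_x = 243.1 / 35.145 = 6.9171 s.
y = v_y0 t − ½ g t² = 60.873×6.9171 − 4.900×6.9171² = 186.6 m.

186.6 m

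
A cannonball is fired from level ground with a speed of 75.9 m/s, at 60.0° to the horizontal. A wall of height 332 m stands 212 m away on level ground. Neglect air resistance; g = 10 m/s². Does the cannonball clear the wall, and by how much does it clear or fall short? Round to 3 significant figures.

No — it falls 121 m short of clearing the wall.

v_x = 75.9 cos 60.0° = 37.95 m/s; v_y0 = 75.9 sin 60.0° = 65.73 m/s.
Time to reach the wall: t = 212 / 37.95 = 5.586 s.
Height at that point: y = 65.73×5.586 − 5.000×5.586² = 211.2 m.
That is 332 − 211.2 = 121 m below the top of the wall, so the cannonball does not clear it.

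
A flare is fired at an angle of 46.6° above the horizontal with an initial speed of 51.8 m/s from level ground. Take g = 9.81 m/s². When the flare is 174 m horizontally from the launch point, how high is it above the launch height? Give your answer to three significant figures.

v_x = 51.8 cos 46.6° = 35.59 m/s, v_y0 = 51.8 sin 46.6° = 37.64 m/s.
Time to reach x = 174 m: t = x / v_x = 174 / 35.59 = 4.889 s.
y = v_y0 t − ½ g t² = 37.64×4.889 − 4.905×4.889² = 66.8 m.

66.8 m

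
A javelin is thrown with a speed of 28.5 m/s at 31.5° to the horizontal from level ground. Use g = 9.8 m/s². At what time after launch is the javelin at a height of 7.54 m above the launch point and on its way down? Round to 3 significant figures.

2.40 s

v_y0 = 28.5 sin 31.5° = 14.89 m/s.
Set y = v_y0 t − ½ g t² = 7.54: 4.900 t² − 14.89 t + 7.54 = 0.
t = [14.89 ± √(221.7 − 147.8)] / 9.8 = (14.89 ± 8.597) / 9.8, giving t = 0.642 s or t = 2.40 s.
On the way down corresponds to the larger root: t = 2.40 s.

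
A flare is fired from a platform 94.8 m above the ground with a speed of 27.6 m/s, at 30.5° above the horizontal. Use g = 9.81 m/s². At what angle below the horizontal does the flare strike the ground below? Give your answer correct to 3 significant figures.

62.3°

v_x = 27.6 cos 30.5° = 23.78 m/s.
At impact |v_y| = √(v_y0² + 2 g h) = √(14.01² + 2×9.81×94.8) = 45.35 m/s.
Angle below horizontal = arctan(|v_y| / v_x) = arctan(45.35 / 23.78) = 62.3°.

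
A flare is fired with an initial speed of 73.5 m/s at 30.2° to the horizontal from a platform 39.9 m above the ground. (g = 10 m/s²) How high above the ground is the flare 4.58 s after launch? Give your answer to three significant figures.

v_y0 = 73.5 sin 30.2° = 36.97 m/s.
y(t) = 39.9 + v_y0 t − ½ g t² = 39.9 + 36.97×4.58 − ½×10×4.58² = 104 m.

104 m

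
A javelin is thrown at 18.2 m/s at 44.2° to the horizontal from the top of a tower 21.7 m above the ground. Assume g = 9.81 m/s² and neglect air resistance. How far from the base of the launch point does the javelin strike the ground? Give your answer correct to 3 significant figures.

Components: v_x = 18.2 cos 44.2° = 13.05 m/s, v_y = 18.2 sin 44.2° = 12.69 m/s.
Vertical: 0 = 21.7 + 12.69 t − ½(9.81) t² ⇒ 4.905 t² − 12.69 t − 21.7 = 0.
t = [12.69 + √(161.0 + 425.8)] / 9.810 = 3.763 s.
Horizontal: R = v_x · t = 13.05 × 3.763 = 49.1 m.

49.1 m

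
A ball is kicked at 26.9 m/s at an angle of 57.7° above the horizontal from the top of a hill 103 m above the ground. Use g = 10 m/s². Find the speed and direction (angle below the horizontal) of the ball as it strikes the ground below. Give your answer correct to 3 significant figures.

52.8 m/s at 74.2° below the horizontal

v_x = 26.9 cos 57.7° = 14.37 m/s (constant).
|v_y| at impact = √((22.74)² + 2×10×103) = 50.77 m/s.
Speed = √(14.37² + 50.77²) = 52.8 m/s; angle = arctan(50.77/14.37) = 74.2° below horizontal.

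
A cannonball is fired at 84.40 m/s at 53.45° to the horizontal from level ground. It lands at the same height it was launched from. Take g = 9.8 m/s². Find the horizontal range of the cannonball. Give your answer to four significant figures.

695.5 m

For level ground, R = v₀² sin(2θ) / g.
sin(2 × 53.45°) = sin 106.90° = 0.9568.
R = (84.40)² × 0.9568 / 9.8 = 695.5 m.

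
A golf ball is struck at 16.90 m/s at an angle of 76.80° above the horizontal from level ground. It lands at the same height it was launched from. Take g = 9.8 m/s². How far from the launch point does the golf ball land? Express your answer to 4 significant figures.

Components: v_x = 16.90 cos 76.80° = 3.8591 m/s, v_y = 16.90 sin 76.80° = 16.453 m/s.
Time of flight (same landing height): t = 2 v_y / g = 2 × 16.453 / 9.8 = 3.3578 s.
Range: R = v_x · t = 3.8591 × 3.3578 = 12.96 m.

12.96 m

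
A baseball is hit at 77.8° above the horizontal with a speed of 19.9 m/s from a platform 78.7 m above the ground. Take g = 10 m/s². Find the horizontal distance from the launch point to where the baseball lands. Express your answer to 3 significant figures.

Components: v_x = 19.9 cos 77.8° = 4.205 m/s, v_y = 19.9 sin 77.8° = 19.45 m/s.
Vertical: 0 = 78.7 + 19.45 t − ½(10) t² ⇒ 5.000 t² − 19.45 t − 78.7 = 0.
t = [19.45 + √(378.3 + 1574)] / 10.00 = 6.363 s.
Horizontal: R = v_x · t = 4.205 × 6.363 = 26.8 m.

26.8 m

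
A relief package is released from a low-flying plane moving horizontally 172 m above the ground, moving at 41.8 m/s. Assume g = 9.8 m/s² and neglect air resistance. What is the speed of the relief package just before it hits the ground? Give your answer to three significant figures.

Fall time: t = √(2 × 172 / 9.8) = 5.925 s.
At impact: v_x = 41.8 m/s (unchanged), v_y = g t = 9.8 × 5.925 = 58.07 m/s.
Speed = √(v_x² + v_y²) = √(1747 + 3372) = 71.5 m/s.

71.5 m/s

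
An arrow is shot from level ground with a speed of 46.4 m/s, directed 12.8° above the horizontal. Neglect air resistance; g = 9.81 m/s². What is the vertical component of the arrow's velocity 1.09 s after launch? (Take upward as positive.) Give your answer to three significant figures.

Initial vertical component: v_y0 = 46.4 sin 12.8° = 10.28 m/s.
v_y(t) = v_y0 − g t = 10.28 − 9.81 × 1.09 = -0.413 m/s.

-0.413 m/s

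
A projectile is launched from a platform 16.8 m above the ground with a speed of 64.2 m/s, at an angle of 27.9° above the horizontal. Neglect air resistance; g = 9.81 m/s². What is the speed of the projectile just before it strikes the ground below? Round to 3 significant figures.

v_x = 64.2 cos 27.9° = 56.74 m/s is unchanged throughout.
For the vertical component, v_y² = v_y0² + 2 g h = (30.04)² + 2×9.81×16.8 = 1232, so |v_y| = 35.10 m/s.
Impact speed = √(v_x² + v_y²) = √(3219 + 1232) = 66.7 m/s.

66.7 m/s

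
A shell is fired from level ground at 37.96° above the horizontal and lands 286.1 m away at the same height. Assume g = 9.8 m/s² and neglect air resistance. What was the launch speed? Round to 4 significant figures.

On level ground, R = v₀² sin(2θ) / g, so v₀ = √(R g / sin 2θ).
sin(2 × 37.96°) = 0.9700.
v₀ = √(286.1 × 9.8 / 0.9700) = √2890.5 = 53.76 m/s.

53.76 m/s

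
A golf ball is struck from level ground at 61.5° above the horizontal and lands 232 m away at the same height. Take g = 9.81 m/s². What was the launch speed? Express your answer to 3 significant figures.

On level ground, R = v₀² sin(2θ) / g, so v₀ = √(R g / sin 2θ).
sin(2 × 61.5°) = 0.8387.
v₀ = √(232 × 9.81 / 0.8387) = √2714 = 52.1 m/s.

52.1 m/s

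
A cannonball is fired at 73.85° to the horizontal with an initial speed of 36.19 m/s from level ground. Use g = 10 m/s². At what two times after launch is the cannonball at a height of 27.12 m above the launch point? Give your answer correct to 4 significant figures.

0.8955 s and 6.057 s

v_y0 = 36.19 sin 73.85° = 34.762 m/s.
Set y = v_y0 t − ½ g t² = 27.12: 5.000 t² − 34.762 t + 27.12 = 0.
t = [34.762 ± √(1208.4 − 542.40)] / 10 = (34.762 ± 25.807) / 10, giving t = 0.8955 s or t = 6.057 s.
So the cannonball is at 27.12 m at t = 0.8955 s (rising) and t = 6.057 s (falling).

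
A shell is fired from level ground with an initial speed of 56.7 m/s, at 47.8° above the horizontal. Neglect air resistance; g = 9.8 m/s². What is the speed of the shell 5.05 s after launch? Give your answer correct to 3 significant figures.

38.8 m/s

v_x = 56.7 cos 47.8° = 38.09 m/s (constant).
v_y(t) = 56.7 sin 47.8° − g t = 42.00 − 9.8 × 5.05 = -7.490 m/s.
Speed = √(v_x² + v_y²) = √(1451 + 56.10) = 38.8 m/s.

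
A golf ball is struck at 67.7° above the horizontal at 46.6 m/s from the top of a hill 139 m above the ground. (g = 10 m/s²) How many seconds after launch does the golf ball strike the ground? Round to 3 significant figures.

11.1 s

Vertical component: v_y = 46.6 sin 67.7° = 43.11 m/s.
Taking up as positive with launch at y = 139 m, landing at y = 0: 0 = 139 + 43.11 t − ½(10) t².
Solving 5.000 t² − 43.11 t − 139 = 0 gives t = [43.11 + √(43.11² + 4·5.000·139)] / 10.00 = 11.1 s.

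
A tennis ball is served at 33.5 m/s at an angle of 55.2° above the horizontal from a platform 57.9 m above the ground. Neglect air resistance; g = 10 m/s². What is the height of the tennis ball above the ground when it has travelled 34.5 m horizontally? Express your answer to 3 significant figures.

v_x = 33.5 cos 55.2° = 19.12 m/s, v_y0 = 33.5 sin 55.2° = 27.51 m/s.
Time to reach x = 34.5 m: t = x / v_x = 34.5 / 19.12 = 1.804 s.
y = 57.9 + v_y0 t − ½ g t² = 57.9 + 27.51×1.804 − 5.000×1.804² = 91.3 m.

91.3 m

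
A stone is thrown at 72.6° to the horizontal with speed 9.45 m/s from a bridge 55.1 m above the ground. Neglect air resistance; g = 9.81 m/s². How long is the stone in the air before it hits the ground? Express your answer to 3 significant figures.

4.39 s

Vertical component: v_y = 9.45 sin 72.6° = 9.018 m/s.
Taking up as positive with launch at y = 55.1 m, landing at y = 0: 0 = 55.1 + 9.018 t − ½(9.81) t².
Solving 4.905 t² − 9.018 t − 55.1 = 0 gives t = [9.018 + √(9.018² + 4·4.905·55.1)] / 9.810 = 4.39 s.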